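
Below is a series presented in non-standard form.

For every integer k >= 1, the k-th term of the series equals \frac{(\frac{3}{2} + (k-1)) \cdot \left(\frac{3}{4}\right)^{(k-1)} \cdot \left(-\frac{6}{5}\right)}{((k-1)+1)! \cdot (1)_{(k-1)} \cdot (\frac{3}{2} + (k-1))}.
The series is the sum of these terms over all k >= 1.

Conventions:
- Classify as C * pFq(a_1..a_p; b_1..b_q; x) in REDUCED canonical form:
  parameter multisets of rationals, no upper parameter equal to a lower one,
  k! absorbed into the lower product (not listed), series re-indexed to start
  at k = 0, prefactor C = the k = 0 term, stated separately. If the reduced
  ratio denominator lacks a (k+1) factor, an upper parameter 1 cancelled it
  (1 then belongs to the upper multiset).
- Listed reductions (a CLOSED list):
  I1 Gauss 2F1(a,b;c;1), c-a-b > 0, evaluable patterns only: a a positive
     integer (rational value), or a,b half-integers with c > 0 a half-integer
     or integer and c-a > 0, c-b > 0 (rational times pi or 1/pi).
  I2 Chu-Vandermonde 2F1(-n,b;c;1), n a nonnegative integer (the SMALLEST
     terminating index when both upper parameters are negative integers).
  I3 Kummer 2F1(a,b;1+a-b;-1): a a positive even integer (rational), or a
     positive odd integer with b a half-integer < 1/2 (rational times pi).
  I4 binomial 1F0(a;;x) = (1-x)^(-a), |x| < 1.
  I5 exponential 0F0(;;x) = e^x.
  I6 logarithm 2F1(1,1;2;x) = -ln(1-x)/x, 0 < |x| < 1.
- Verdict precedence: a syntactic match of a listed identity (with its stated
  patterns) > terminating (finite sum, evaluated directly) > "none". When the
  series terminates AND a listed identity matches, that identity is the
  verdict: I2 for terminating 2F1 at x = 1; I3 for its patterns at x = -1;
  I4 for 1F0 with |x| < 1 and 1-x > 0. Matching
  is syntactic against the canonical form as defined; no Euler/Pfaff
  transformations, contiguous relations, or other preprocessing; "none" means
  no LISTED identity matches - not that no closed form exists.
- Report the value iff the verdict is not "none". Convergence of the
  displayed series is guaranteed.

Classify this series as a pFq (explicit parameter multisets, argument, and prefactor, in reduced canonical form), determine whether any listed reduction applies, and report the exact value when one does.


x = \frac{3}{4} here; the reduced form reads 0F1, upper {-}, lower {2}, C = -\frac{6}{5}. Verdict: none (x = \frac{3}{4}): each listed identity misses the multisets {-} ; {2}.

Structural cue: from the first term -\frac{6}{5}: the denominator's factorial ratio (C = -6/5, x = 3/4) is a lower Pochhammer.
Step ratio: r(k) = \frac{3}{4} * 1 / [(k+2) (k+1)] - rational in k, leading ratio \frac{3}{4}; with t_0 = -\frac{6}{5}, classification follows.


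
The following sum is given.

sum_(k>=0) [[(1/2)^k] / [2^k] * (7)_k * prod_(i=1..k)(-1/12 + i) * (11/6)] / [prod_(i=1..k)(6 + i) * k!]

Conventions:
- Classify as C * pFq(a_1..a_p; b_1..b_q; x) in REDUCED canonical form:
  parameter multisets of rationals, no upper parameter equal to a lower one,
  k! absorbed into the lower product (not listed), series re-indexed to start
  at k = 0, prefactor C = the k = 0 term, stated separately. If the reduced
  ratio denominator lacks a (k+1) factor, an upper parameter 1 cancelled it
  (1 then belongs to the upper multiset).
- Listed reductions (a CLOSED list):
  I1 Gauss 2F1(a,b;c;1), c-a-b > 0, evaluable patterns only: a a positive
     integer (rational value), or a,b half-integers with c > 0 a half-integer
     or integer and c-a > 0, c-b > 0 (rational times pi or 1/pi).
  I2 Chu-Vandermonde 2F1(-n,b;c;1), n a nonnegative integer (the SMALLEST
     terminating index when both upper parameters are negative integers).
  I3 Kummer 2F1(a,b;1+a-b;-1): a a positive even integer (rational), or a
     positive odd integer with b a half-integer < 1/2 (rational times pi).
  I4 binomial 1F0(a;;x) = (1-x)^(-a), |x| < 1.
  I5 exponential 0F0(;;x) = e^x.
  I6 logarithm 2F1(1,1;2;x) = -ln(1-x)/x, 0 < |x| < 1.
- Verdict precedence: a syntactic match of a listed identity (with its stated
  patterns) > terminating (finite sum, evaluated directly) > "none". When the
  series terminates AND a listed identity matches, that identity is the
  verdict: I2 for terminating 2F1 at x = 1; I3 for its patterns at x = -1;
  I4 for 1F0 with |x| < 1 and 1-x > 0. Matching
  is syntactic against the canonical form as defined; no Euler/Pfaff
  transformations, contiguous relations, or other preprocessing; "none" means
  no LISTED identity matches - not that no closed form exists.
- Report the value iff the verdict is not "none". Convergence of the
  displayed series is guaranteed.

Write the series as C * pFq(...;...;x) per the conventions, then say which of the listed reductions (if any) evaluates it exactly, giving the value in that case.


The series (x = 1/4) is 1F0: upper {11/12}, lower {-}, prefactor 11/6. Verdict: the binomial series (I4) fires (the 1F0 binomial series: exponent -11/12, x = 1/4). Value: (11/6) * (3/4)^(-11/12).

Structural cue: x = (1/4) and the two k-th powers (C = 11/6, x = 1/4) combine into one argument.
Ratio: r(k) = (1/4) * (k+11/12) / [(k+1)] - poly over poly, x = (1/4) from leading terms; C = 11/6 at k = 0.


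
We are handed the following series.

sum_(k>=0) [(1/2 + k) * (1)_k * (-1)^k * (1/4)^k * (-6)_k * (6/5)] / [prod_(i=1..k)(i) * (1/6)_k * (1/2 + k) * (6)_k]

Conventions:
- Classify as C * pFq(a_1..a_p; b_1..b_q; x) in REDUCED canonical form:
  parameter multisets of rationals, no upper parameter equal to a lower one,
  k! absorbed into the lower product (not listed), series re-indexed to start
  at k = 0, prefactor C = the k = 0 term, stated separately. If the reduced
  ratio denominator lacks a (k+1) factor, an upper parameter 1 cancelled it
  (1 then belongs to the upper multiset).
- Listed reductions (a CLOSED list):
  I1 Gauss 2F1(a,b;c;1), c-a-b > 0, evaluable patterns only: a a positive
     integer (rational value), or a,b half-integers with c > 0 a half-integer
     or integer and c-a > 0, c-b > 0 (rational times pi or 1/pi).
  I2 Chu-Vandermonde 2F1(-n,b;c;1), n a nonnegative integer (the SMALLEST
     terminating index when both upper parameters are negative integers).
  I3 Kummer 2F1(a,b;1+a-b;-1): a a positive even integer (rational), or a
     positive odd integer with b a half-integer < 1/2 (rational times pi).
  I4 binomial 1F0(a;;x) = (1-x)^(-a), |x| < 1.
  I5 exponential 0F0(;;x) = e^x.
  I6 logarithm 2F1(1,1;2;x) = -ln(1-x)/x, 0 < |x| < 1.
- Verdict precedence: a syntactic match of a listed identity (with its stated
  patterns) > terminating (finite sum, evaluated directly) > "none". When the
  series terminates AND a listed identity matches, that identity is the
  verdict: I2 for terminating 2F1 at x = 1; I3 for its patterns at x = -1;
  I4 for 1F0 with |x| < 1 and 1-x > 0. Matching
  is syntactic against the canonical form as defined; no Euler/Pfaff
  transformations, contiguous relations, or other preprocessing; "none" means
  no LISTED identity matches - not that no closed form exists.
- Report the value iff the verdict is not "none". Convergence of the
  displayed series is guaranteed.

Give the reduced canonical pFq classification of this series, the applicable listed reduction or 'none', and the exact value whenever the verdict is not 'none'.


Reduced: x = -1/4, 2F2, upper = {-6, 1}, lower = {1/6, 6}, C = 6/5. Verdict: terminating. (-6)_k vanishes past k = 6, leaving a 7-term sum, computed directly. Sum: 21737248791/6603396800.

Key step: from the first term 6/5: the (-1)^k factor (prefactor 6/5) folds into the argument's sign.
Ratio: r(k) = (-1/4) * (k-6) (k+1) / [(k+1/6) (k+6) (k+1)] - poly over poly, x = (-1/4) from leading terms; C = 6/5 at k = 0.


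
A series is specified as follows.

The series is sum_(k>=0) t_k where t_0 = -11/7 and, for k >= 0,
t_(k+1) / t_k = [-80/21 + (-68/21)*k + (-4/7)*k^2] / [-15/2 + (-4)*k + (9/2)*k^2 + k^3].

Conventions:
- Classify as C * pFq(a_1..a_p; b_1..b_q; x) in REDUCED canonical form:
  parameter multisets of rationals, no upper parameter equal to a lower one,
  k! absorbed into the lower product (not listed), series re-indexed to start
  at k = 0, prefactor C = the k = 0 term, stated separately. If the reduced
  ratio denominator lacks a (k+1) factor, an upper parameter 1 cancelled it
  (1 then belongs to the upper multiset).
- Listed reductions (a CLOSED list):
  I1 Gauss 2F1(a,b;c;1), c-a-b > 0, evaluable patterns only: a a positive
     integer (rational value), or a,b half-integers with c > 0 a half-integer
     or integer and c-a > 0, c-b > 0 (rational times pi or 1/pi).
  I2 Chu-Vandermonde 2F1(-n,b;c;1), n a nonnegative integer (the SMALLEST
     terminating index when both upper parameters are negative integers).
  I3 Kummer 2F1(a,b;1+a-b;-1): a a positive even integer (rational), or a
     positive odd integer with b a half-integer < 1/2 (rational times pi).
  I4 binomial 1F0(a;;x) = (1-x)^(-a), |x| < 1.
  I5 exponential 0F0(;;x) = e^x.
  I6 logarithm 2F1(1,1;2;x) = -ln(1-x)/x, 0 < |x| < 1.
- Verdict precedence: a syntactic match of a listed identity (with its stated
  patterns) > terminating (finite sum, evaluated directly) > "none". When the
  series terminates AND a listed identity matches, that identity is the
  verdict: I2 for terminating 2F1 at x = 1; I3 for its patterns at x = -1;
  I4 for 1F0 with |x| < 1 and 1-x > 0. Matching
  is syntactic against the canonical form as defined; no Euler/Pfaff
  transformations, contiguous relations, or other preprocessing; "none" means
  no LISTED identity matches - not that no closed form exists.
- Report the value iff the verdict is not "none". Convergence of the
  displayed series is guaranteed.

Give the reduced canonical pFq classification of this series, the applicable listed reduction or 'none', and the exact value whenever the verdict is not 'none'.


At argument -4/7: a 2F2 with upper {5/3, 4}, lower {-3/2, 5}, scaled by C = -11/7. Verdict: none. A 2F2 with upper {5/3, 4} fits none of I1-I6 at x = -4/7; the sum runs forever.

The tell: from the first term -11/7: roots of the ratio polynomials (C = -11/7) are the negated parameters.
Ratio: r(k) = (-4/7) * (k+5/3) (k+4) / [(k-3/2) (k+5) (k+1)] ; factor over Q: parameters, x = (-4/7), and C = -11/7.


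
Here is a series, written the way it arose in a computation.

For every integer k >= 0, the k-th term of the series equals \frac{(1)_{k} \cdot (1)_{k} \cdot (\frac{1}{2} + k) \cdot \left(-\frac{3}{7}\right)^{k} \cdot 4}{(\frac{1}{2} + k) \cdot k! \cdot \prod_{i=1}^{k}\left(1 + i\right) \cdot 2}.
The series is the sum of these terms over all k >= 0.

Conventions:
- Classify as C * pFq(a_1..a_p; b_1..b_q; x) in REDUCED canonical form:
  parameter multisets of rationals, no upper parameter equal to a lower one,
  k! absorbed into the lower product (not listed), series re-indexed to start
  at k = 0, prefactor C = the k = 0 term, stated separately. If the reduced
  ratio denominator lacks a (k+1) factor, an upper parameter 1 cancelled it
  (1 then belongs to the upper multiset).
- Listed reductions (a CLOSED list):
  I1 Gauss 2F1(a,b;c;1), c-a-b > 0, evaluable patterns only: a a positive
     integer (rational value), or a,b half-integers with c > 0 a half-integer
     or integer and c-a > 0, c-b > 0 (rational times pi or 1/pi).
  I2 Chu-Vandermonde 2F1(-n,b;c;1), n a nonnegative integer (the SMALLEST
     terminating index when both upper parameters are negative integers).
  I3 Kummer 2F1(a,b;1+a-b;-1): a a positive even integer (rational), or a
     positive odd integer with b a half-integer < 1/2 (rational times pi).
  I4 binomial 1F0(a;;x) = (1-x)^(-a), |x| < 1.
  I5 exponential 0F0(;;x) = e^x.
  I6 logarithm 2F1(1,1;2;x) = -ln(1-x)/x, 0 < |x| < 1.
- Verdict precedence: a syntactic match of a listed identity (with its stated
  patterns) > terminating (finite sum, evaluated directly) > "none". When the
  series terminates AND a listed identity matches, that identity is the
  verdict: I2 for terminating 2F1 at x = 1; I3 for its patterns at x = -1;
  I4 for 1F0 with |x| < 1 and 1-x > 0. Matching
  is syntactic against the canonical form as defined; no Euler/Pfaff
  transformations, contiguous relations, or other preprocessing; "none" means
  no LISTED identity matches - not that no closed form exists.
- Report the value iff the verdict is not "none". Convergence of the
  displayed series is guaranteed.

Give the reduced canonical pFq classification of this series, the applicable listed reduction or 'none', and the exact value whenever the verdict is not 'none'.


The tell: t_0 being 2, the factor k + 1/2 cancels (top and bottom), leaving prefactor 2.
Adjacent-term ratio: r(k) = -\frac{3}{7} * (k+1) (k+1) / [(k+2) (k+1)] ; factor over Q: parameters, x = -\frac{3}{7}, and C = 2.

Prefactor 2, argument -\frac{3}{7}: 2F1 with upper {1, 1} over lower {2}. Verdict: logarithm (I6) applies (the logarithm: parameters (1,1;2), x = -\frac{3}{7}). Value: \frac{14}{3} \cdot \ln\left(\frac{10}{7}\right).


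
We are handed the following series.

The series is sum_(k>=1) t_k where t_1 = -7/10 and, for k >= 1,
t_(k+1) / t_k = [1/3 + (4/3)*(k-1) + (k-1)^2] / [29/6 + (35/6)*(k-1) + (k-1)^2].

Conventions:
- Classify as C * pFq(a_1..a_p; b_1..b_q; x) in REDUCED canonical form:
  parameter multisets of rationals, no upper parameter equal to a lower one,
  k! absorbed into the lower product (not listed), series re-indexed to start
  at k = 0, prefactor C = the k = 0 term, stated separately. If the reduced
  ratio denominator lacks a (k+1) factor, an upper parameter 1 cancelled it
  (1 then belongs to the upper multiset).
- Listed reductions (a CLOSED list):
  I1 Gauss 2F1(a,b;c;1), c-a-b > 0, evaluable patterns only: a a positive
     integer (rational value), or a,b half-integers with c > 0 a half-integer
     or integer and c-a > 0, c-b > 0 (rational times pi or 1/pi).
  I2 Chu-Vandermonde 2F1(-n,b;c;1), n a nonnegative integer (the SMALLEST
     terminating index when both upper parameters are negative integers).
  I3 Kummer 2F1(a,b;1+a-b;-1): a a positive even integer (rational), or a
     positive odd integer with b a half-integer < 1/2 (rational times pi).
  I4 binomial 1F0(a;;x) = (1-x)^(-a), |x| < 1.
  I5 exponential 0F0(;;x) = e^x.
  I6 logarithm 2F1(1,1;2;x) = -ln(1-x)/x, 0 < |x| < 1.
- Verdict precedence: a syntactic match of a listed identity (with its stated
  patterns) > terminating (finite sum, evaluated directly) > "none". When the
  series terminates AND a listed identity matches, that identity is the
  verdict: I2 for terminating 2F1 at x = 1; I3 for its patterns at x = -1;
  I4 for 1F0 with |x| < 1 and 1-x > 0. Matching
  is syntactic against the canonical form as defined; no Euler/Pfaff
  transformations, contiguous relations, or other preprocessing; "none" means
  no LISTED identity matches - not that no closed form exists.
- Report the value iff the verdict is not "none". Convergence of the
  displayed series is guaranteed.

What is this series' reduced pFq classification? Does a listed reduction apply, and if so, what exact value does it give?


Reduced: x = 1, 2F1, upper = {1/3, 1}, lower = {29/6}, C = -7/10. Verdict (x = 1): Gauss (I1, integer-parameter pattern) applies (x = 1: the Gamma ratio telescopes since c-a-b = 7/2 > 0 and a = 1 in Z>0). Hence: -23/30.

Key step: x = 1 and the expanded ratio factors over Q; prefactor -7/10, roots give parameters.
Step ratio: r(k) = 1 * (k+1/3) (k+1) / [(k+29/6) (k+1)] - rational in k, leading ratio 1; with t_0 = -7/10, classification follows.


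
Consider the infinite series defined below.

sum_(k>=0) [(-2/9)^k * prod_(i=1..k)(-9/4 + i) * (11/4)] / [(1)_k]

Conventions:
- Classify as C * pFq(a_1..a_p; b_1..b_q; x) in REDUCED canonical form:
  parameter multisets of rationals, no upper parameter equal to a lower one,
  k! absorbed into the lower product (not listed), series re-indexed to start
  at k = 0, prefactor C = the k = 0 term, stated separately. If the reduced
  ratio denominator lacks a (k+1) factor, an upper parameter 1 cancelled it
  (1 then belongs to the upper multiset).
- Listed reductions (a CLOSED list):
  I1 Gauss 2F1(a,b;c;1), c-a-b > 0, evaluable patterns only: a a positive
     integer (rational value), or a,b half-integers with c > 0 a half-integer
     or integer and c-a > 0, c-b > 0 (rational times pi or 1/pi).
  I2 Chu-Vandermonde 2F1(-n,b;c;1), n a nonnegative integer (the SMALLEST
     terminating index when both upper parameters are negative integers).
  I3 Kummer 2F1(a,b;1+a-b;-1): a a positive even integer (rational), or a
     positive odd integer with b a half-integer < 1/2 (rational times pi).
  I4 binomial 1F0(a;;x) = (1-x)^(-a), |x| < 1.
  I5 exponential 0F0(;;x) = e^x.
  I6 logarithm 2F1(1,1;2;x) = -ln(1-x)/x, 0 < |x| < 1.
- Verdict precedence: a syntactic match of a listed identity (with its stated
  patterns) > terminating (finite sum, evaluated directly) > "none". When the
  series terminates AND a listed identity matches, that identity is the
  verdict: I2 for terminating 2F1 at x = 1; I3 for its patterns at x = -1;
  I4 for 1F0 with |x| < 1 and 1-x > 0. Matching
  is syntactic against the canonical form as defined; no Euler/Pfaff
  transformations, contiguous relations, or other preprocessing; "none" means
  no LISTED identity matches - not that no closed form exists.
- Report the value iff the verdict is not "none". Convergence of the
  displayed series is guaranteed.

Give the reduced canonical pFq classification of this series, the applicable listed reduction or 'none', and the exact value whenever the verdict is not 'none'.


First insight: t_0 = 11/4 here, and the running product (C = 11/4) telescopes to a rising factorial.
Ratio: r(k) = (-2/9) * (k-5/4) / [(k+1)] - rational in k. x = (-2/9); t_0 = 11/4; negate the roots.

This is 11/4 * 1F0(-5/4; -; -2/9) in reduced canonical form. Verdict (x = -2/9): binomial (I4) applies (the 1F0 binomial series: exponent 5/4, x = -2/9). Sum: (11/4) * (11/9)^(5/4).


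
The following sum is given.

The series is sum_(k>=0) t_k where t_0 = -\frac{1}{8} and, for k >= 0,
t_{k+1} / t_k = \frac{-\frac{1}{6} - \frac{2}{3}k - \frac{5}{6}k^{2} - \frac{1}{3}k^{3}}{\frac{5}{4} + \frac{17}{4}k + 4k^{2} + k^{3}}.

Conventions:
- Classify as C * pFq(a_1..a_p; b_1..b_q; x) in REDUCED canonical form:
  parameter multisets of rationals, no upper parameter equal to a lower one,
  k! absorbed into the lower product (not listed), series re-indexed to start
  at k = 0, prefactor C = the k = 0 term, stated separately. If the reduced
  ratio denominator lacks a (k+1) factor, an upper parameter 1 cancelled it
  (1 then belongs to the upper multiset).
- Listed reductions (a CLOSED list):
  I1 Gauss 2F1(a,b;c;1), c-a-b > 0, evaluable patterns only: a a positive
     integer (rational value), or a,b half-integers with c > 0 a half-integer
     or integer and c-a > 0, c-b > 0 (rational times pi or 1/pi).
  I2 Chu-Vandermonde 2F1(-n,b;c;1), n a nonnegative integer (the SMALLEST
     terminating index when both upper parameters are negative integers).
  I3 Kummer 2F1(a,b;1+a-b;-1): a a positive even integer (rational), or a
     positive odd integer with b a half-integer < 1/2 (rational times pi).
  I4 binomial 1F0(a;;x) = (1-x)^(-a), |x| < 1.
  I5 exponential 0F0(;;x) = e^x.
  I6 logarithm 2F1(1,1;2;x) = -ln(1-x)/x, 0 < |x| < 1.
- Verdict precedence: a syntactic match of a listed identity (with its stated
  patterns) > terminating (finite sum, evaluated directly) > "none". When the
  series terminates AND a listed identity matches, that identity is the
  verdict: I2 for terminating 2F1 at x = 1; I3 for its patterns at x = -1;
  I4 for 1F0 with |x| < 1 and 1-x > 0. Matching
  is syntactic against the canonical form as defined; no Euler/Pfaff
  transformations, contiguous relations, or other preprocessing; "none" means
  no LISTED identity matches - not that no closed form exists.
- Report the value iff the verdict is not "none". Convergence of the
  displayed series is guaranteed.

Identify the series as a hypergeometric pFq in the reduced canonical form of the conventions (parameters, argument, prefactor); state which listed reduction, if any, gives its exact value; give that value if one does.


At argument -\frac{1}{3}: a 2F1 with upper {1, 1}, lower {\frac{5}{2}}, scaled by C = -\frac{1}{8}. Verdict: none here - no I1-I6 shape fits x = -\frac{1}{3} with lower {\frac{5}{2}}.

The tell: x = -\frac{1}{3} and the expanded ratio factors over Q; prefactor -1/8, roots give parameters.
Step ratio: r(k) = -\frac{1}{3} * (k+1) (k+1) / [(k+\frac{5}{2}) (k+1)] ; factor over Q: parameters, x = -\frac{1}{3}, and C = -\frac{1}{8}.


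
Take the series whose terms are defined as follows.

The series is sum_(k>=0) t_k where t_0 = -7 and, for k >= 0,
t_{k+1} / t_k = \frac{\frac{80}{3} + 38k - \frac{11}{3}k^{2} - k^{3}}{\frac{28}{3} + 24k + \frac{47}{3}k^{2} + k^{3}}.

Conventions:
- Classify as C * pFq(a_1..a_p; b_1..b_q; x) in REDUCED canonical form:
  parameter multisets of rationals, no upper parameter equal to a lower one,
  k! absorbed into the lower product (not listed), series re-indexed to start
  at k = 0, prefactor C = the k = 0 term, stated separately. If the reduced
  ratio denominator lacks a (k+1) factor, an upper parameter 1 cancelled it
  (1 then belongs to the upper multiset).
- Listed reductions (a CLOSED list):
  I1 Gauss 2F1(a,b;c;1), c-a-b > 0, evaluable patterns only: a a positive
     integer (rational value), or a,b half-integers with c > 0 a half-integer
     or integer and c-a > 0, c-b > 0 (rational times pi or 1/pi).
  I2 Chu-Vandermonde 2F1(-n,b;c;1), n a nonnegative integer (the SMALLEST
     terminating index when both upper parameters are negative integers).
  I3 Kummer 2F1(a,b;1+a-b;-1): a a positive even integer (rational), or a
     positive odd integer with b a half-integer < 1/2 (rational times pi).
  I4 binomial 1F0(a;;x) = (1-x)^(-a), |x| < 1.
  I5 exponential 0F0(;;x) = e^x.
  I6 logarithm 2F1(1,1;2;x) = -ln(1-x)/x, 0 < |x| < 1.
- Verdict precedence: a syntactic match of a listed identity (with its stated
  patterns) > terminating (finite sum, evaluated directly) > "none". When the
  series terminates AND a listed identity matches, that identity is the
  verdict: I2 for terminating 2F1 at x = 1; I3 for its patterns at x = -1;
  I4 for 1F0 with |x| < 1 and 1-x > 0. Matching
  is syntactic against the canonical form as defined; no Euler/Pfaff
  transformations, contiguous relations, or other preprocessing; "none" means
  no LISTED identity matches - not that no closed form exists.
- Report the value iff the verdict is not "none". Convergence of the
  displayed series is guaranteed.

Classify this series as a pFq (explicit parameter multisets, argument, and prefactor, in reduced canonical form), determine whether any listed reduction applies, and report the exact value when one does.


Structural cue: with t_0 = -7, factor the ratio over Q (prefactor -7): negated roots = parameters.
Adjacent-term ratio: r(k) = -1 * (k-5) (k+8) / [(k+14) (k+1)] - poly over poly, x = -1 from leading terms; C = -7 at k = 0.

The series (x = -1) is 2F1: upper {-5, 8}, lower {14}, prefactor -7. Verdict: Kummer (I3) matches (x = -1; c = 14 equals 1+a-b for upper {-5, 8}: listed pattern). Value: -\frac{143}{2}.


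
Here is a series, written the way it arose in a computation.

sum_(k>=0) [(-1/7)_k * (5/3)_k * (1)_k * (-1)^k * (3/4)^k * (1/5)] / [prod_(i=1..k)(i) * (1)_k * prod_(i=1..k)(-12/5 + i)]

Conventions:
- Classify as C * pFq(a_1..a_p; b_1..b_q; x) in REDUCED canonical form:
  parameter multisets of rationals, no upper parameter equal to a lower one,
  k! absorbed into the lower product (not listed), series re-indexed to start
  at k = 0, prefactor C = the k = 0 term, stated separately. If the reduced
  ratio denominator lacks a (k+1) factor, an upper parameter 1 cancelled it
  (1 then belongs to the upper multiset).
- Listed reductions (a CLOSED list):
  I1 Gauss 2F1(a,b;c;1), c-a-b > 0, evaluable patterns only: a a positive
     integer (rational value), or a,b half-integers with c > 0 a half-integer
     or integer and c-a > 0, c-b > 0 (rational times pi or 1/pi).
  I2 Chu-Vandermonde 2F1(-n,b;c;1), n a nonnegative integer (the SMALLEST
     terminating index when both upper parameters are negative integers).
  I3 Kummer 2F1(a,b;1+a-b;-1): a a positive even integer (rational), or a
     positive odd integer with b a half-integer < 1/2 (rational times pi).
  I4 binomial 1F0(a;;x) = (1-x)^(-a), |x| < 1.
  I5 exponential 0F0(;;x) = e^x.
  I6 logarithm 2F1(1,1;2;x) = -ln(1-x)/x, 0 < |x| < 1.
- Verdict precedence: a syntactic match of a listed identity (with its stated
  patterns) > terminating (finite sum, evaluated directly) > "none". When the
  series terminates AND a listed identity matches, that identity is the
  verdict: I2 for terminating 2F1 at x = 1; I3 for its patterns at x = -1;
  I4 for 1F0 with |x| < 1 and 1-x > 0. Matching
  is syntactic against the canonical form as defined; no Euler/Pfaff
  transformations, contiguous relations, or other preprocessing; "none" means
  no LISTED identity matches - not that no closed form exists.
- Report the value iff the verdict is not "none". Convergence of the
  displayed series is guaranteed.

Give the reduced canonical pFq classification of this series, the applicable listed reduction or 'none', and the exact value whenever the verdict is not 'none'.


Structural cue: t_0 = 1/5 here, and the (-1)^k factor (C = 1/5, x = -3/4) folds into the argument's sign.
Adjacent-term ratio: r(k) = (-3/4) * (k-1/7) (k+5/3) / [(k-7/5) (k+1)] ; factor over Q: parameters, x = (-3/4), and C = 1/5.

At argument -3/4: a 2F1 with upper {-1/7, 5/3}, lower {-7/5}, scaled by C = 1/5. Verdict: none (x = -3/4): each listed identity misses the multisets {-1/7, 5/3} ; {-7/5}.


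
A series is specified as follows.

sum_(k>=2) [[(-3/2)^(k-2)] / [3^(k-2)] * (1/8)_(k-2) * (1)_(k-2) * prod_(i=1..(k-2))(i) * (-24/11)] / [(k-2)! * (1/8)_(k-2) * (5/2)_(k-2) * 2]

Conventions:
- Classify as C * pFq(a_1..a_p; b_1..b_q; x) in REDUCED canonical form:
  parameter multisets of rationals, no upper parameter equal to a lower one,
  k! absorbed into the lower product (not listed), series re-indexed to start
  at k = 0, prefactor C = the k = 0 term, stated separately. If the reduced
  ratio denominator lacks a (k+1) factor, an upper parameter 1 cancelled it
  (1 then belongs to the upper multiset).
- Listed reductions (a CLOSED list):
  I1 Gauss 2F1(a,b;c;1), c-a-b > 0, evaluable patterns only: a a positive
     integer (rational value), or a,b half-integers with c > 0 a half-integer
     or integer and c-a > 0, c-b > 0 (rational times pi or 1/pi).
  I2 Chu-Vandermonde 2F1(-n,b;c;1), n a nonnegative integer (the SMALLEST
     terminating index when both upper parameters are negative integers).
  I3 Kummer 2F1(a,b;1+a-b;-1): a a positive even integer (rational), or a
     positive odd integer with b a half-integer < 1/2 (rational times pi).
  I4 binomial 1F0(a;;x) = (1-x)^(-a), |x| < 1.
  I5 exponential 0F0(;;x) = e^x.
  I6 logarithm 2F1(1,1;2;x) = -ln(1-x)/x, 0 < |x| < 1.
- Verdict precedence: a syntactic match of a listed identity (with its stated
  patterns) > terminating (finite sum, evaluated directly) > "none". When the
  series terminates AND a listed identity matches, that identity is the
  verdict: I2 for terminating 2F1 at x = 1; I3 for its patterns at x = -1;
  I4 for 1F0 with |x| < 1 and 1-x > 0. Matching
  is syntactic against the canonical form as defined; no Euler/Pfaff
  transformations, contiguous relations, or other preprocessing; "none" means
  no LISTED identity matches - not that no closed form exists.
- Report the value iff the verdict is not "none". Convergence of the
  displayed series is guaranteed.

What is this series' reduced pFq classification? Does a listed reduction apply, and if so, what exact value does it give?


x = -1/2 here; the reduced form reads 2F1, upper {1, 1}, lower {5/2}, C = -12/11. Verdict: none - this 2F1 at x = -1/2 matches no listed pattern, and upper {1, 1} holds no stopper.

The tell: with t_0 = -12/11, the constant factors (C = -12/11) combine into one prefactor.
Ratio: r(k) = (-1/2) * (k+1) (k+1) / [(k+5/2) (k+1)] - rational in k. x = (-1/2); t_0 = -12/11; negate the roots.


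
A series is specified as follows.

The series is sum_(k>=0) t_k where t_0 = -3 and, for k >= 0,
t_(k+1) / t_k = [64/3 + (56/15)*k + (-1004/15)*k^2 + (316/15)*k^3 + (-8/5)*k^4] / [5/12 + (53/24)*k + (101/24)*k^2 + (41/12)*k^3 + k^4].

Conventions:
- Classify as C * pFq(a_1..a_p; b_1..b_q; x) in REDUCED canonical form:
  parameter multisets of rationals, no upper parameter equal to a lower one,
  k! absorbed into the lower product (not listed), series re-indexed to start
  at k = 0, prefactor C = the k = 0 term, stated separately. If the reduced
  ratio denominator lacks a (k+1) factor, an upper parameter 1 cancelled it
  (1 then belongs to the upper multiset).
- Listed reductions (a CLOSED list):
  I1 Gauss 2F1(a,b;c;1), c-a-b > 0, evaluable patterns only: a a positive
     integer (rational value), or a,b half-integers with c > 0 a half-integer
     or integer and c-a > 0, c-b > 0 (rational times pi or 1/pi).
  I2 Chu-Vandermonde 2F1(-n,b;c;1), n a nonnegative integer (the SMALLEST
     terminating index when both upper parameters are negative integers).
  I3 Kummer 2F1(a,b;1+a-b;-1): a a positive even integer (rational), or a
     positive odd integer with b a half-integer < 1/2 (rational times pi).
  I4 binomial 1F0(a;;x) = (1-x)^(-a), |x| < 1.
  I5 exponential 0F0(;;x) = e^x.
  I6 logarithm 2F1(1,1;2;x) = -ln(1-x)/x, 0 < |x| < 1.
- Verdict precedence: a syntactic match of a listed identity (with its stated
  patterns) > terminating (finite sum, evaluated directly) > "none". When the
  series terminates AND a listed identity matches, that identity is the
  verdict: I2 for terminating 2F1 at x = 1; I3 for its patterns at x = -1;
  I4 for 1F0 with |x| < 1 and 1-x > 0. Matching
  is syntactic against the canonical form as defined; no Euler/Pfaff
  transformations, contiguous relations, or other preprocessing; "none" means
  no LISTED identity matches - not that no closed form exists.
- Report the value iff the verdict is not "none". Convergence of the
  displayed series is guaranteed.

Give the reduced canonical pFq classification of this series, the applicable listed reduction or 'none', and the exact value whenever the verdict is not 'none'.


First insight: t_0 being -3, factor the ratio over Q (C = -3): negated roots = parameters.
Term ratio: r(k) = (-8/5) * (k-8) (k-5) (k-2/3) / [(k+2/3) (k+5/4) (k+1)] - rational; roots negated = parameters, x = (-8/5), C = -3.

Classification (C = -3): 3F2 with upper {-8, -5, -2/3}, lower {2/3, 5/4}, argument x = -8/5. Verdict: terminating - upper -5 stops the sum at k = 5; the 6 terms are added exactly. Sum: -600452833/7596875.


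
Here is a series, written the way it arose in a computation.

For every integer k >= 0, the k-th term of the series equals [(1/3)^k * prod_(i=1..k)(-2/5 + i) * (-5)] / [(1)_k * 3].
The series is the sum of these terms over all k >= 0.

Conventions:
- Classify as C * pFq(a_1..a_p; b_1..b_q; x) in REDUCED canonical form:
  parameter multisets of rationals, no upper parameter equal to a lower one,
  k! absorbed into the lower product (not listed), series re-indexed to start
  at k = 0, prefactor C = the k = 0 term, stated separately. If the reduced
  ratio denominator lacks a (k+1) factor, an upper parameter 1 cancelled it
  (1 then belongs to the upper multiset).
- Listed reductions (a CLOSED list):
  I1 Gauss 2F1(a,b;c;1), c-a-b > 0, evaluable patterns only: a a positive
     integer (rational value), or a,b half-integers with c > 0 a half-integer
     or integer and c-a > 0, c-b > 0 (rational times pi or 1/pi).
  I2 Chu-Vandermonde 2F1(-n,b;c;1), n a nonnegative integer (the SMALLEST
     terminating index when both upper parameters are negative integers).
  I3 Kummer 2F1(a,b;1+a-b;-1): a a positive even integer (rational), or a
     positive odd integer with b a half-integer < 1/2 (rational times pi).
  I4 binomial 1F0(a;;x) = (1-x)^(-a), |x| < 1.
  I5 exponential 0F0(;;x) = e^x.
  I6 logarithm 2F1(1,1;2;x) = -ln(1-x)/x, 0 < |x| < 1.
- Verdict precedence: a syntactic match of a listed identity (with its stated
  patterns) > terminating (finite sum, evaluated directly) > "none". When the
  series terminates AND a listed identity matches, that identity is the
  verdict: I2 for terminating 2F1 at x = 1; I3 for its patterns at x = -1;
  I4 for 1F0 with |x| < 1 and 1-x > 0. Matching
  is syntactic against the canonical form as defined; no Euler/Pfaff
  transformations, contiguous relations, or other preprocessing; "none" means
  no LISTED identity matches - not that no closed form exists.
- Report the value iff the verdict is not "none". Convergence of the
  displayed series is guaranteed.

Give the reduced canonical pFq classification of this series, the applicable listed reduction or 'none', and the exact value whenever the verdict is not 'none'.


x = 1/3 here; the reduced form reads 1F0, upper {3/5}, lower {-}, C = -5/3. Verdict: the I4 binomial reduction fires (the 1F0 binomial series: exponent -3/5, x = 1/3). Sum: (-5/3) * (2/3)^(-3/5).

Key step: from the first term -5/3: the running product (prefactor -5/3) telescopes to a rising factorial.
Step ratio: r(k) = (1/3) * (k+3/5) / [(k+1)] ; factor over Q: parameters, x = (1/3), and C = -5/3.


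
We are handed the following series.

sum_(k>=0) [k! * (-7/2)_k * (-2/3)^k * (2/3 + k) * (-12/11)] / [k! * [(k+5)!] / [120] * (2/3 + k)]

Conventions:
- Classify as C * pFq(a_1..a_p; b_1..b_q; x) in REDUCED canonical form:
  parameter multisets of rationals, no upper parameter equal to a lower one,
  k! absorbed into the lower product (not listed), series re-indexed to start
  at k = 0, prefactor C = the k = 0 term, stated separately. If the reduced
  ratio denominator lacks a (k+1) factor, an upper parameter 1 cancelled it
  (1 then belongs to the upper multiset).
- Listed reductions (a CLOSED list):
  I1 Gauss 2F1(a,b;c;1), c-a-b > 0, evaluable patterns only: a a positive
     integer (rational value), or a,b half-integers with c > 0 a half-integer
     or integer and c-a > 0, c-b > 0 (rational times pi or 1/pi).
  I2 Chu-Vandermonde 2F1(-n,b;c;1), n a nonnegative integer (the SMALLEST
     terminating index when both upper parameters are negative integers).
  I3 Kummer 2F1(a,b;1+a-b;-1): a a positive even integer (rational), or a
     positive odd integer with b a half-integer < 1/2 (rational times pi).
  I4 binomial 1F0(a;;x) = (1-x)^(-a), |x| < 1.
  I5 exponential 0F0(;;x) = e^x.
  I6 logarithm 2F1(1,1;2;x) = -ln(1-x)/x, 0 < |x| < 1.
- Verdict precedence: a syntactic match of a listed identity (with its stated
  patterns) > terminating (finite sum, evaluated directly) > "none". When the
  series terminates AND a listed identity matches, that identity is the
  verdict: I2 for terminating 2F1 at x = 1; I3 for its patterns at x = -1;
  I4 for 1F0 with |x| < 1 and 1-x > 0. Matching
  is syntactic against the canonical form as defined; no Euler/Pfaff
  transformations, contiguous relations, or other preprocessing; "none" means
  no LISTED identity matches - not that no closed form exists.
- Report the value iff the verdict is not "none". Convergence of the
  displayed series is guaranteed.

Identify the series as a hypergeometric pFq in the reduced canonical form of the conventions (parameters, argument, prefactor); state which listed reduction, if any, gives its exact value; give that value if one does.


The tell: t_0 being -12/11, striking the common factor k + 2/3 reduces the term (C = -12/11, x = -2/3).
Term ratio: r(k) = (-2/3) * (k-7/2) (k+1) / [(k+6) (k+1)] - poly over poly, x = (-2/3) from leading terms; C = -12/11 at k = 0.

The series (x = -2/3) is 2F1: upper {-7/2, 1}, lower {6}, prefactor -12/11. Verdict: none - at argument -2/3 the multisets {-7/2, 1} ; {6} match no listed identity.


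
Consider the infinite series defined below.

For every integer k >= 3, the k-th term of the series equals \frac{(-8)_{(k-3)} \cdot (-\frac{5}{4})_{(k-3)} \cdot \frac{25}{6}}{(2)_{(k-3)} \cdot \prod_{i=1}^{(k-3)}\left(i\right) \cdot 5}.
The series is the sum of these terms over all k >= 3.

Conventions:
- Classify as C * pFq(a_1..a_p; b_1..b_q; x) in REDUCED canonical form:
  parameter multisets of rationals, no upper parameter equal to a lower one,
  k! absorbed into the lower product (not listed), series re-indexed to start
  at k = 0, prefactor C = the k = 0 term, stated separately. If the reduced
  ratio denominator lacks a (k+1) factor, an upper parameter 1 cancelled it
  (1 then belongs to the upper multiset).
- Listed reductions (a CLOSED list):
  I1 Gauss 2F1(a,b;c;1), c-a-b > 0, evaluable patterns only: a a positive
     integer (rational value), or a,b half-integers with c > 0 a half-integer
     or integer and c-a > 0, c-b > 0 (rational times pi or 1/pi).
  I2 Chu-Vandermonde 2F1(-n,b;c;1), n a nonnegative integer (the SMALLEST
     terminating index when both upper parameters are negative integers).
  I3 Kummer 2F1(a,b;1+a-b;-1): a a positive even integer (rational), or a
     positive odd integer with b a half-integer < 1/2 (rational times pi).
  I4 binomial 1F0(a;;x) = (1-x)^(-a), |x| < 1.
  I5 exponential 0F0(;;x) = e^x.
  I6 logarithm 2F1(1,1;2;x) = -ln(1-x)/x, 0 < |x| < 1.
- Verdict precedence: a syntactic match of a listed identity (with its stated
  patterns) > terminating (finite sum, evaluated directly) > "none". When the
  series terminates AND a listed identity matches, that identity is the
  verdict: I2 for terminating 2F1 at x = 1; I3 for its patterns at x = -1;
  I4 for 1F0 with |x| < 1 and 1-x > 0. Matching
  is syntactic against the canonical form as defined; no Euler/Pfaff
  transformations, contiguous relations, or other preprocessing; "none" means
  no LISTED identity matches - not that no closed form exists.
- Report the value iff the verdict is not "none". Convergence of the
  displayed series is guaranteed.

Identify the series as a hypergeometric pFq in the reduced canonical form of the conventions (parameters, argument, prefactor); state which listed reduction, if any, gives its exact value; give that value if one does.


x = 1 here; the reduced form reads 2F1, upper {-8, -\frac{5}{4}}, lower {2}, C = \frac{5}{6}. Verdict at x = 1: Vandermonde's identity (I2) matches (terminating 2F1 at x = 1 with n = 8, b = -5/4, c = 2). Sum: \frac{2673674575}{452984832}.

Key step: x = 1 and the product of the first k integers (prefactor 5/6) is k!.
Consecutive-term ratio: r(k) = 1 * (k-8) (k-\frac{5}{4}) / [(k+2) (k+1)] - rational in k, leading ratio 1; with t_0 = \frac{5}{6}, classification follows.


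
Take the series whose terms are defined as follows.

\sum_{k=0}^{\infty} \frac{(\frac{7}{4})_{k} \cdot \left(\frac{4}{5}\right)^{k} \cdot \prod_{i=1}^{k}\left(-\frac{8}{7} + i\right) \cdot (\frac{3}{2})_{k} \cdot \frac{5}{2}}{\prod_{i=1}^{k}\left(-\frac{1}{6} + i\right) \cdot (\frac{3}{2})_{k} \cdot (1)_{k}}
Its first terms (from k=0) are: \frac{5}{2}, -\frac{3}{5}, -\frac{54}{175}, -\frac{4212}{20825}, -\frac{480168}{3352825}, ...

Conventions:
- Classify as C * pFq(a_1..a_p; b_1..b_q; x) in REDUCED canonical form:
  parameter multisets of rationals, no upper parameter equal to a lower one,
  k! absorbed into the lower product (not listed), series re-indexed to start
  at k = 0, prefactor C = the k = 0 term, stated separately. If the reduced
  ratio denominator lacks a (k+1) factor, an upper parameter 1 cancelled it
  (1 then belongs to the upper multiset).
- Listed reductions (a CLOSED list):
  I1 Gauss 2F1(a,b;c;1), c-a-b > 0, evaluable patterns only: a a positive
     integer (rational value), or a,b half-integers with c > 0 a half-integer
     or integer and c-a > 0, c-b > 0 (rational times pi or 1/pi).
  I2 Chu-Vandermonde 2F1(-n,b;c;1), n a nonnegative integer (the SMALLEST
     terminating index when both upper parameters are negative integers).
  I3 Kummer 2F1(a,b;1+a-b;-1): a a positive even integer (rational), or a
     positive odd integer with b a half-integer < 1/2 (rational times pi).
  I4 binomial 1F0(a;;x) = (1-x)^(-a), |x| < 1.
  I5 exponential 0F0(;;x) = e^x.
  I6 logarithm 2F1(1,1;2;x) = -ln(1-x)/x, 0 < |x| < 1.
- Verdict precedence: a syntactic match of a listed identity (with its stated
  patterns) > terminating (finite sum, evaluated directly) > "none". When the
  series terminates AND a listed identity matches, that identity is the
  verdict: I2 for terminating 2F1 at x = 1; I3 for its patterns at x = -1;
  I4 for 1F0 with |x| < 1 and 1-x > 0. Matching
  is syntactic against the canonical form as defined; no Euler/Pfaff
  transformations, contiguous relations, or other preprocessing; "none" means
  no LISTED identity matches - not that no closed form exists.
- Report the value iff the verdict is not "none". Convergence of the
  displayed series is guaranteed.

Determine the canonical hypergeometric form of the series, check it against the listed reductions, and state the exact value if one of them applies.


At argument \frac{4}{5}: a 2F1 with upper {-\frac{1}{7}, \frac{7}{4}}, lower {\frac{5}{6}}, scaled by C = \frac{5}{2}. Verdict: none. Every listed pattern misses the 2F1 form at \frac{4}{5}, upper {-\frac{1}{7}, \frac{7}{4}}.

First insight: with t_0 = \frac{5}{2}, the lower running product (C = 5/2, x = 4/5) is a rising factorial.
Ratio: r(k) = \frac{4}{5} * (k-\frac{1}{7}) (k+\frac{7}{4}) / [(k+\frac{5}{6}) (k+1)] - rational in k. x = \frac{4}{5}; t_0 = \frac{5}{2}; negate the roots.
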